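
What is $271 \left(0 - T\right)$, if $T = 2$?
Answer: $-542$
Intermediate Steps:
$271 \left(0 - T\right) = 271 \left(0 - 2\right) = 271 \left(-2\right) = -542$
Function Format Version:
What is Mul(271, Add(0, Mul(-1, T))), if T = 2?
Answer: -542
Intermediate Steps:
Mul(271, Add(0, Mul(-1, T))) = Mul(271, Add(0, Mul(-1, 2))) = Mul(271, Add(0, -2)) = Mul(271, -2) = -542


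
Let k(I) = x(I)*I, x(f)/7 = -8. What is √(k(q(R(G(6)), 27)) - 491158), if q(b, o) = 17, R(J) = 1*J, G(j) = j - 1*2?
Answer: I*√492110 ≈ 701.51*I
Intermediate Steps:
x(f) = -56 (x(f) = 7*(-8) = -56)
G(j) = -2 + j (G(j) = j - 2 = -2 + j)
R(J) = J
k(I) = -56*I
√(k(q(R(G(6)), 27)) - 491158) = √(-56*17 - 491158) = √(-952 - 491158) = √(-492110) = I*√492110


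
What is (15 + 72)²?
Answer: 7569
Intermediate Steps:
(15 + 72)² = 87² = 7569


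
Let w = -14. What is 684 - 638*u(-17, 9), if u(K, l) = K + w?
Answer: 20462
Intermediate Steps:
u(K, l) = -14 + K (u(K, l) = K - 14 = -14 + K)
684 - 638*u(-17, 9) = 684 - 638*(-14 - 17) = 684 - 638*(-31) = 684 + 19778 = 20462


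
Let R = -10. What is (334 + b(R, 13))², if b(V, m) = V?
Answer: 104976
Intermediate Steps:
(334 + b(R, 13))² = (334 - 10)² = 324² = 104976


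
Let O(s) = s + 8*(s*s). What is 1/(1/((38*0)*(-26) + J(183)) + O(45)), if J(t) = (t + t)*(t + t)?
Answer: 133956/2176115221 ≈ 6.1557e-5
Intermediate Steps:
J(t) = 4*t² (J(t) = (2*t)*(2*t) = 4*t²)
O(s) = s + 8*s²
1/(1/((38*0)*(-26) + J(183)) + O(45)) = 1/(1/((38*0)*(-26) + 4*183²) + 45*(1 + 8*45)) = 1/(1/(0*(-26) + 4*33489) + 45*(1 + 360)) = 1/(1/(0 + 133956) + 45*361) = 1/(1/133956 + 16245) = 1/(2176115221/133956) = 133956/2176115221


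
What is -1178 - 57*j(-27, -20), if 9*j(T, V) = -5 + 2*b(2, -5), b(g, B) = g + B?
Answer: -3325/3 ≈ -1108.3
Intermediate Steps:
b(g, B) = B + g
j(T, V) = -11/9 (j(T, V) = (-5 + 2*(-5 + 2))/9 = (-5 + 2*(-3))/9 = (-5 - 6)/9 = (⅑)*(-11) = -11/9)
-1178 - 57*j(-27, -20) = -1178 - 57*(-11/9) = -1178 + 209/3 = -3325/3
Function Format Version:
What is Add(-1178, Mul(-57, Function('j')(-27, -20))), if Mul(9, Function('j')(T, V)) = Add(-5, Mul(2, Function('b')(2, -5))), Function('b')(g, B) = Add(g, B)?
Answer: Rational(-3325, 3) ≈ -1108.3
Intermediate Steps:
Function('b')(g, B) = Add(B, g)
Function('j')(T, V) = Rational(-11, 9) (Function('j')(T, V) = Mul(Rational(1, 9), Add(-5, Mul(2, Add(-5, 2)))) = Mul(Rational(1, 9), Add(-5, Mul(2, -3))) = Mul(Rational(1, 9), Add(-5, -6)) = Mul(Rational(1, 9), -11) = Rational(-11, 9))
Add(-1178, Mul(-57, Function('j')(-27, -20))) = Add(-1178, Mul(-57, Rational(-11, 9))) = Add(-1178, Rational(209, 3)) = Rational(-3325, 3)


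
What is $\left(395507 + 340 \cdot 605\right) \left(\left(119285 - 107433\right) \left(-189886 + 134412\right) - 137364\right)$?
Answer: $-395362868760884$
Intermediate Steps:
$\left(395507 + 340 \cdot 605\right) \left(\left(119285 - 107433\right) \left(-189886 + 134412\right) - 137364\right) = \left(395507 + 205700\right) \left(11852 \left(-55474\right) - 137364\right) = 601207 \left(-657477848 - 137364\right) = 601207 \left(-657615212\right) = -395362868760884$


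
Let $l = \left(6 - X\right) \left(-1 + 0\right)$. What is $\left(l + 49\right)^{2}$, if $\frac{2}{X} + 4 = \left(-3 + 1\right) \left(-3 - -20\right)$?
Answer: $\frac{665856}{361} \approx 1844.5$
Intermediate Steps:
$X = - \frac{1}{19}$ ($X = \frac{2}{-4 + \left(-3 + 1\right) \left(-3 - -20\right)} = \frac{2}{-4 - 2 \left(-3 + 20\right)} = \frac{2}{-4 - 34} = \frac{2}{-38} = 2 \left(- \frac{1}{38}\right) = - \frac{1}{19} \approx -0.052632$)
$l = - \frac{115}{19}$ ($l = \left(6 - - \frac{1}{19}\right) \left(-1 + 0\right) = \left(6 + \frac{1}{19}\right) \left(-1\right) = \frac{115}{19} \left(-1\right) = - \frac{115}{19} \approx -6.0526$)
$\left(l + 49\right)^{2} = \left(- \frac{115}{19} + 49\right)^{2} = \left(\frac{816}{19}\right)^{2} = \frac{665856}{361}$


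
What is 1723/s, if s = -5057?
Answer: -1723/5057 ≈ -0.34072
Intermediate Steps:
1723/s = 1723/(-5057) = 1723*(-1/5057) = -1723/5057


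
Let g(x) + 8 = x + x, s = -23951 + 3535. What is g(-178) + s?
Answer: -20780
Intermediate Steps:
s = -20416
g(x) = -8 + 2*x (g(x) = -8 + (x + x) = -8 + 2*x)
g(-178) + s = (-8 + 2*(-178)) - 20416 = (-8 - 356) - 20416 = -364 - 20416 = -20780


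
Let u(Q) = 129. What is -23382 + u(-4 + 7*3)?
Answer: -23253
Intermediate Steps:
-23382 + u(-4 + 7*3) = -23382 + 129 = -23253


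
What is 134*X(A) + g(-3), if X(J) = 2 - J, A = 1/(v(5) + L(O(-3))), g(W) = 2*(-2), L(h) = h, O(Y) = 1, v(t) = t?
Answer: 725/3 ≈ 241.67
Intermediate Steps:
g(W) = -4
A = ⅙ (A = 1/(5 + 1) = 1/6 = ⅙ ≈ 0.16667)
134*X(A) + g(-3) = 134*(2 - 1*⅙) - 4 = 134*(2 - ⅙) - 4 = 134*(11/6) - 4 = 737/3 - 4 = 725/3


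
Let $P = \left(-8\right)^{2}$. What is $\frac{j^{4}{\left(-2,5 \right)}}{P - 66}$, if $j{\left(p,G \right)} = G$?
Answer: $- \frac{625}{2} \approx -312.5$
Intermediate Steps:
$P = 64$
$\frac{j^{4}{\left(-2,5 \right)}}{P - 66} = \frac{5^{4}}{64 - 66} = \frac{1}{-2} \cdot 625 = \left(- \frac{1}{2}\right) 625 = - \frac{625}{2}$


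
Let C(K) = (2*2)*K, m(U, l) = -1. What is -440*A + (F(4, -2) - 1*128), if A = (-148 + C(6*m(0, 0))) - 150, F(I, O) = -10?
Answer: 141542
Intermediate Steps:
C(K) = 4*K
A = -322 (A = (-148 + 4*(6*(-1))) - 150 = (-148 + 4*(-6)) - 150 = (-148 - 24) - 150 = -172 - 150 = -322)
-440*A + (F(4, -2) - 1*128) = -440*(-322) + (-10 - 1*128) = 141680 + (-10 - 128) = 141680 - 138 = 141542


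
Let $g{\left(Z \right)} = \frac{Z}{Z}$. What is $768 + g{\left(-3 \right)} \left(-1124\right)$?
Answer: $-356$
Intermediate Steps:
$g{\left(Z \right)} = 1$
$768 + g{\left(-3 \right)} \left(-1124\right) = 768 + 1 \left(-1124\right) = 768 - 1124 = -356$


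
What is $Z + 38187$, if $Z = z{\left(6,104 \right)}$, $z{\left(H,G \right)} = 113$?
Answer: $38300$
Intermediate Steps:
$Z = 113$
$Z + 38187 = 113 + 38187 = 38300$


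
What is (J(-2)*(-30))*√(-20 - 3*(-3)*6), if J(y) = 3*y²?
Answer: -360*√34 ≈ -2099.1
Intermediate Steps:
(J(-2)*(-30))*√(-20 - 3*(-3)*6) = ((3*(-2)²)*(-30))*√(-20 - 3*(-3)*6) = ((3*4)*(-30))*√(-20 + 9*6) = (12*(-30))*√(-20 + 54) = -360*√34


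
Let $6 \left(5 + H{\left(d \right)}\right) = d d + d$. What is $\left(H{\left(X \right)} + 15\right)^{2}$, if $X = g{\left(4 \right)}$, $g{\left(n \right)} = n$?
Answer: $\frac{1600}{9} \approx 177.78$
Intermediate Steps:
$X = 4$
$H{\left(d \right)} = -5 + \frac{d}{6} + \frac{d^{2}}{6}$ ($H{\left(d \right)} = -5 + \frac{d d + d}{6} = -5 + \frac{d^{2} + d}{6} = -5 + \frac{d + d^{2}}{6} = -5 + \left(\frac{d}{6} + \frac{d^{2}}{6}\right) = -5 + \frac{d}{6} + \frac{d^{2}}{6}$)
$\left(H{\left(X \right)} + 15\right)^{2} = \left(\left(-5 + \frac{1}{6} \cdot 4 + \frac{4^{2}}{6}\right) + 15\right)^{2} = \left(\left(-5 + \frac{2}{3} + \frac{1}{6} \cdot 16\right) + 15\right)^{2} = \left(\left(-5 + \frac{2}{3} + \frac{8}{3}\right) + 15\right)^{2} = \left(- \frac{5}{3} + 15\right)^{2} = \left(\frac{40}{3}\right)^{2} = \frac{1600}{9}$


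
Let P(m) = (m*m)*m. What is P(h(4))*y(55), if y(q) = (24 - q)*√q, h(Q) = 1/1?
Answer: -31*√55 ≈ -229.90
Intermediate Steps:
h(Q) = 1
y(q) = √q*(24 - q)
P(m) = m³ (P(m) = m²*m = m³)
P(h(4))*y(55) = 1³*(√55*(24 - 1*55)) = 1*(√55*(24 - 55)) = 1*(√55*(-31)) = 1*(-31*√55) = -31*√55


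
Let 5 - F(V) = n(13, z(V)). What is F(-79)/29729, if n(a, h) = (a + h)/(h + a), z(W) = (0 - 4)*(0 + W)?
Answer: 4/29729 ≈ 0.00013455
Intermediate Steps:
z(W) = -4*W
n(a, h) = 1 (n(a, h) = (a + h)/(a + h) = 1)
F(V) = 4 (F(V) = 5 - 1*1 = 5 - 1 = 4)
F(-79)/29729 = 4/29729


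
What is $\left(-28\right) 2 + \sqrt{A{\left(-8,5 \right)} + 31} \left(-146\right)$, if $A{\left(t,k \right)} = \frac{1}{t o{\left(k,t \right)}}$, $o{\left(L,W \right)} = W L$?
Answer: $-56 - \frac{73 \sqrt{49605}}{20} \approx -868.93$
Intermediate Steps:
$o{\left(L,W \right)} = L W$
$A{\left(t,k \right)} = \frac{1}{k t^{2}}$ ($A{\left(t,k \right)} = \frac{1}{t k t} = \frac{1}{k t^{2}}$)
$\left(-28\right) 2 + \sqrt{A{\left(-8,5 \right)} + 31} \left(-146\right) = \left(-28\right) 2 + \sqrt{\frac{1}{5 \cdot 64} + 31} \left(-146\right) = -56 + \sqrt{\frac{1}{5} \cdot \frac{1}{64} + 31} \left(-146\right) = -56 + \sqrt{\frac{1}{320} + 31} \left(-146\right) = -56 + \sqrt{\frac{9921}{320}} \left(-146\right) = -56 + \frac{\sqrt{49605}}{40} \left(-146\right) = -56 - \frac{73 \sqrt{49605}}{20}$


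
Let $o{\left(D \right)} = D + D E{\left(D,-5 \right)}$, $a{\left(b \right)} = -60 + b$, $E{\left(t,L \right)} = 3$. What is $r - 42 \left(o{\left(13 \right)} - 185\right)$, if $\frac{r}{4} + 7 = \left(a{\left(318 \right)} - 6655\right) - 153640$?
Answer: $-634590$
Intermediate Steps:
$o{\left(D \right)} = 4 D$ ($o{\left(D \right)} = D + D 3 = D + 3 D = 4 D$)
$r = -640176$ ($r = -28 + 4 \left(\left(\left(-60 + 318\right) - 6655\right) - 153640\right) = -28 + 4 \left(\left(258 - 6655\right) - 153640\right) = -28 + 4 \left(-6397 - 153640\right) = -28 + 4 \left(-160037\right) = -28 - 640148 = -640176$)
$r - 42 \left(o{\left(13 \right)} - 185\right) = -640176 - 42 \left(4 \cdot 13 - 185\right) = -640176 - 42 \left(52 - 185\right) = -640176 - 42 \left(-133\right) = -640176 - -5586 = -640176 + 5586 = -634590$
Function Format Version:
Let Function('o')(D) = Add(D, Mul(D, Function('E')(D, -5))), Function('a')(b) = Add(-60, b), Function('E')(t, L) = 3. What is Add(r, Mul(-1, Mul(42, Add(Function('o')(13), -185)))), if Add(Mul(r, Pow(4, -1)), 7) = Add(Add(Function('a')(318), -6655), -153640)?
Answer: -634590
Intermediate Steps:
Function('o')(D) = Mul(4, D) (Function('o')(D) = Add(D, Mul(D, 3)) = Add(D, Mul(3, D)) = Mul(4, D))
r = -640176 (r = Add(-28, Mul(4, Add(Add(Add(-60, 318), -6655), -153640))) = Add(-28, Mul(4, Add(Add(258, -6655), -153640))) = Add(-28, Mul(4, Add(-6397, -153640))) = Add(-28, Mul(4, -160037)) = Add(-28, -640148) = -640176)
Add(r, Mul(-1, Mul(42, Add(Function('o')(13), -185)))) = Add(-640176, Mul(-1, Mul(42, Add(Mul(4, 13), -185)))) = Add(-640176, Mul(-1, Mul(42, Add(52, -185)))) = Add(-640176, Mul(-1, Mul(42, -133))) = Add(-640176, Mul(-1, -5586)) = Add(-640176, 5586) = -634590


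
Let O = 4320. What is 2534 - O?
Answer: -1786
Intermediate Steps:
2534 - O = 2534 - 1*4320 = 2534 - 4320 = -1786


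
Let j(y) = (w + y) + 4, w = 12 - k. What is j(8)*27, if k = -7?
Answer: 837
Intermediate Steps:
w = 19 (w = 12 - 1*(-7) = 12 + 7 = 19)
j(y) = 23 + y (j(y) = (19 + y) + 4 = 23 + y)
j(8)*27 = (23 + 8)*27 = 31*27 = 837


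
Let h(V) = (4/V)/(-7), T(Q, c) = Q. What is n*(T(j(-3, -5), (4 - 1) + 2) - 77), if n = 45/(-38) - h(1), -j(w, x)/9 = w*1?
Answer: 4075/133 ≈ 30.639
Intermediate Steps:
j(w, x) = -9*w
h(V) = -4/(7*V) (h(V) = (4/V)*(-⅐) = -4/(7*V))
n = -163/266 (n = 45/(-38) - (-4)/(7*1) = 45*(-1/38) - (-4)/7 = -45/38 - 1*(-4/7) = -45/38 + 4/7 = -163/266 ≈ -0.61278)
n*(T(j(-3, -5), (4 - 1) + 2) - 77) = -163*(-9*(-3) - 77)/266 = -163*(27 - 77)/266 = -163/266*(-50) = 4075/133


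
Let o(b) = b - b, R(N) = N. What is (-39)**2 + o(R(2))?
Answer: 1521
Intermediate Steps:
o(b) = 0
(-39)**2 + o(R(2)) = (-39)**2 + 0 = 1521 + 0 = 1521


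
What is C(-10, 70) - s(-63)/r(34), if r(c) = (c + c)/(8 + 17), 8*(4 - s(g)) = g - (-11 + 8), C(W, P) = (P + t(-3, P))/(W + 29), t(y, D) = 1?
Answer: -1269/2584 ≈ -0.49110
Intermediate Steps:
C(W, P) = (1 + P)/(29 + W) (C(W, P) = (P + 1)/(W + 29) = (1 + P)/(29 + W))
s(g) = 29/8 - g/8 (s(g) = 4 - (g - (-11 + 8))/8 = 4 - (g - 1*(-3))/8 = 4 - (g + 3)/8 = 4 - (3 + g)/8 = 4 + (-3/8 - g/8) = 29/8 - g/8)
r(c) = 2*c/25 (r(c) = (2*c)/25 = (2*c)*(1/25) = 2*c/25)
C(-10, 70) - s(-63)/r(34) = (1 + 70)/(29 - 10) - (29/8 - ⅛*(-63))/((2/25)*34) = 71/19 - (29/8 + 63/8)/68/25 = (1/19)*71 - 23*25/(2*68) = 71/19 - 1*575/136 = 71/19 - 575/136 = -1269/2584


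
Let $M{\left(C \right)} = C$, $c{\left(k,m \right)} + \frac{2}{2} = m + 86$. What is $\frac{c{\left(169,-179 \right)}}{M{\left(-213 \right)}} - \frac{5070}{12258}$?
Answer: $\frac{4019}{145053} \approx 0.027707$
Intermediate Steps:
$c{\left(k,m \right)} = 85 + m$ ($c{\left(k,m \right)} = -1 + \left(m + 86\right) = -1 + \left(86 + m\right) = 85 + m$)
$\frac{c{\left(169,-179 \right)}}{M{\left(-213 \right)}} - \frac{5070}{12258} = \frac{85 - 179}{-213} - \frac{5070}{12258} = \left(-94\right) \left(- \frac{1}{213}\right) - \frac{845}{2043} = \frac{94}{213} - \frac{845}{2043} = \frac{4019}{145053}$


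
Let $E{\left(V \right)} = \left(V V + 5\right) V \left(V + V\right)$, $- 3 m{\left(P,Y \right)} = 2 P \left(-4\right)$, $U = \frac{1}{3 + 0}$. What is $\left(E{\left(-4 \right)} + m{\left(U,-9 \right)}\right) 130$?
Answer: $\frac{787280}{9} \approx 87476.0$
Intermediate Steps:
$U = \frac{1}{3} \approx 0.33333$
$m{\left(P,Y \right)} = \frac{8 P}{3}$ ($m{\left(P,Y \right)} = - \frac{2 P \left(-4\right)}{3} = - \frac{\left(-8\right) P}{3} = \frac{8 P}{3}$)
$E{\left(V \right)} = 2 V^{2} \left(5 + V^{2}\right)$ ($E{\left(V \right)} = \left(V^{2} + 5\right) V 2 V = \left(5 + V^{2}\right) V 2 V = V \left(5 + V^{2}\right) 2 V = 2 V^{2} \left(5 + V^{2}\right)$)
$\left(E{\left(-4 \right)} + m{\left(U,-9 \right)}\right) 130 = \left(2 \left(-4\right)^{2} \left(5 + \left(-4\right)^{2}\right) + \frac{8}{3} \cdot \frac{1}{3}\right) 130 = \left(2 \cdot 16 \left(5 + 16\right) + \frac{8}{9}\right) 130 = \left(2 \cdot 16 \cdot 21 + \frac{8}{9}\right) 130 = \left(672 + \frac{8}{9}\right) 130 = \frac{6056}{9} \cdot 130 = \frac{787280}{9}$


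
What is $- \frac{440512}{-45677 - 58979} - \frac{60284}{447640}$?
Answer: $\frac{96210539}{23613010} \approx 4.0745$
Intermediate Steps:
$- \frac{440512}{-45677 - 58979} - \frac{60284}{447640} = - \frac{440512}{-104656} - \frac{15071}{111910} = \left(-440512\right) \left(- \frac{1}{104656}\right) - \frac{15071}{111910} = \frac{27532}{6541} - \frac{15071}{111910} = \frac{96210539}{23613010}$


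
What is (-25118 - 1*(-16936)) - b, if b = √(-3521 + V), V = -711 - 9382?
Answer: -8182 - I*√13614 ≈ -8182.0 - 116.68*I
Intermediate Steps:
V = -10093
b = I*√13614 (b = √(-3521 - 10093) = √(-13614) = I*√13614 ≈ 116.68*I)
(-25118 - 1*(-16936)) - b = (-25118 - 1*(-16936)) - I*√13614 = (-25118 + 16936) - I*√13614 = -8182 - I*√13614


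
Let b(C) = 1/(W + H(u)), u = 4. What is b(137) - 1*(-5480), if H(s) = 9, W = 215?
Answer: 1227521/224 ≈ 5480.0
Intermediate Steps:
b(C) = 1/224 (b(C) = 1/(215 + 9) = 1/224)
b(137) - 1*(-5480) = 1/224 - 1*(-5480) = 1/224 + 5480 = 1227521/224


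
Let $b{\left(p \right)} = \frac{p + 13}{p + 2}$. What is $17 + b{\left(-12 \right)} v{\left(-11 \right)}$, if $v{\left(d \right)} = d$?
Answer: $\frac{181}{10} \approx 18.1$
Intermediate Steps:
$b{\left(p \right)} = \frac{13 + p}{2 + p}$
$17 + b{\left(-12 \right)} v{\left(-11 \right)} = 17 + \frac{13 - 12}{2 - 12} \left(-11\right) = 17 + \frac{1}{-10} \cdot 1 \left(-11\right) = 17 + \left(- \frac{1}{10}\right) 1 \left(-11\right) = 17 - - \frac{11}{10} = 17 + \frac{11}{10} = \frac{181}{10}$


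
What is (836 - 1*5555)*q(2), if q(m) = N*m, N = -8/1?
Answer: 75504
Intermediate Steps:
N = -8 (N = -8*1 = -8)
q(m) = -8*m
(836 - 1*5555)*q(2) = (836 - 1*5555)*(-8*2) = (836 - 5555)*(-16) = -4719*(-16) = 75504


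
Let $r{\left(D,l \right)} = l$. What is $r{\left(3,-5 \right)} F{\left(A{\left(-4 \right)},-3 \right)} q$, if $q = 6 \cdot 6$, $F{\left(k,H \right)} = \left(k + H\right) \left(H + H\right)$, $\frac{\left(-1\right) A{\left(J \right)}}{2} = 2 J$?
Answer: $14040$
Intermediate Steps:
$A{\left(J \right)} = - 4 J$ ($A{\left(J \right)} = - 2 \cdot 2 J = - 4 J$)
$F{\left(k,H \right)} = 2 H \left(H + k\right)$ ($F{\left(k,H \right)} = \left(H + k\right) 2 H = 2 H \left(H + k\right)$)
$q = 36$
$r{\left(3,-5 \right)} F{\left(A{\left(-4 \right)},-3 \right)} q = - 5 \cdot 2 \left(-3\right) \left(-3 - -16\right) 36 = - 5 \cdot 2 \left(-3\right) \left(-3 + 16\right) 36 = - 5 \cdot 2 \left(-3\right) 13 \cdot 36 = \left(-5\right) \left(-78\right) 36 = 390 \cdot 36 = 14040$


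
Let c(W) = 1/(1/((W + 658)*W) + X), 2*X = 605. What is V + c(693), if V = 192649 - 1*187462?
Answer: 2938058809665/566427017 ≈ 5187.0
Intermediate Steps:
X = 605/2 (X = (½)*605 = 605/2 ≈ 302.50)
V = 5187 (V = 192649 - 187462 = 5187)
c(W) = 1/(605/2 + 1/(W*(658 + W))) (c(W) = 1/(1/((W + 658)*W) + 605/2) = 1/(1/((658 + W)*W) + 605/2) = 1/(1/(W*(658 + W)) + 605/2) = 1/(605/2 + 1/(W*(658 + W))))
V + c(693) = 5187 + 2*693*(658 + 693)/(2 + 605*693² + 398090*693) = 5187 + 2*693*1351/(2 + 605*480249 + 275876370) = 5187 + 2*693*1351/(2 + 290550645 + 275876370) = 5187 + 2*693*1351/566427017 = 5187 + 2*693*(1/566427017)*1351 = 5187 + 1872486/566427017 = 2938058809665/566427017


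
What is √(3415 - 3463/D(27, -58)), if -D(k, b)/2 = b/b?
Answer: √20586/2 ≈ 71.739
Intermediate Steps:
D(k, b) = -2 (D(k, b) = -2*b/b = -2*1 = -2)
√(3415 - 3463/D(27, -58)) = √(3415 - 3463/(-2)) = √(3415 - 3463*(-½)) = √(3415 + 3463/2) = √(10293/2) = √20586/2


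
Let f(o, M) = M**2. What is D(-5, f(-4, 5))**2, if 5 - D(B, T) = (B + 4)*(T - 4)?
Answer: 676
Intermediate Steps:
D(B, T) = 5 - (-4 + T)*(4 + B) (D(B, T) = 5 - (B + 4)*(T - 4) = 5 - (4 + B)*(-4 + T) = 5 - (-4 + T)*(4 + B))
D(-5, f(-4, 5))**2 = (21 - 4*5**2 + 4*(-5) - 1*(-5)*5**2)**2 = (21 - 4*25 - 20 - 1*(-5)*25)**2 = (21 - 100 - 20 + 125)**2 = 26**2 = 676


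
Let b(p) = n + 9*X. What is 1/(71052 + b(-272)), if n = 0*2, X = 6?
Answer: 1/71106 ≈ 1.4064e-5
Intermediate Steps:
n = 0
b(p) = 54 (b(p) = 0 + 9*6 = 0 + 54 = 54)
1/(71052 + b(-272)) = 1/(71052 + 54) = 1/71106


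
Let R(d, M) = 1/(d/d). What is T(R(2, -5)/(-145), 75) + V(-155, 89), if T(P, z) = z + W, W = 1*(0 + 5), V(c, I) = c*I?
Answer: -13715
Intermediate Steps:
R(d, M) = 1 (R(d, M) = 1/1 = 1)
V(c, I) = I*c
W = 5 (W = 1*5 = 5)
T(P, z) = 5 + z (T(P, z) = z + 5 = 5 + z)
T(R(2, -5)/(-145), 75) + V(-155, 89) = (5 + 75) + 89*(-155) = 80 - 13795 = -13715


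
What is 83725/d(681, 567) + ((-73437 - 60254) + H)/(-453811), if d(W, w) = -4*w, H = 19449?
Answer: -37736225119/1029243348 ≈ -36.664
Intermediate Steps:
83725/d(681, 567) + ((-73437 - 60254) + H)/(-453811) = 83725/((-4*567)) + ((-73437 - 60254) + 19449)/(-453811) = 83725/(-2268) + (-133691 + 19449)*(-1/453811) = 83725*(-1/2268) - 114242*(-1/453811) = -83725/2268 + 114242/453811 = -37736225119/1029243348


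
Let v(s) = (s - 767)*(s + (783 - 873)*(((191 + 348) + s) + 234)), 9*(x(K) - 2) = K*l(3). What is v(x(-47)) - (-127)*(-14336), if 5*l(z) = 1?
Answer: 104364830344/2025 ≈ 5.1538e+7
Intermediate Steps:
l(z) = ⅕ (l(z) = (⅕)*1 = ⅕)
x(K) = 2 + K/45 (x(K) = 2 + (K*(⅕))/9 = 2 + (K/5)/9 = 2 + K/45)
v(s) = (-69570 - 89*s)*(-767 + s) (v(s) = (-767 + s)*(s - 90*((539 + s) + 234)) = (-767 + s)*(s - 90*(773 + s)) = (-767 + s)*(s + (-69570 - 90*s)) = (-767 + s)*(-69570 - 89*s) = (-69570 - 89*s)*(-767 + s))
v(x(-47)) - (-127)*(-14336) = (53360190 - 1307*(2 + (1/45)*(-47)) - 89*(2 + (1/45)*(-47))²) - (-127)*(-14336) = (53360190 - 1307*(2 - 47/45) - 89*(2 - 47/45)²) - 1*1820672 = (53360190 - 1307*43/45 - 89*(43/45)²) - 1820672 = (53360190 - 56201/45 - 89*1849/2025) - 1820672 = (53360190 - 56201/45 - 164561/2025) - 1820672 = 108051691144/2025 - 1820672 = 104364830344/2025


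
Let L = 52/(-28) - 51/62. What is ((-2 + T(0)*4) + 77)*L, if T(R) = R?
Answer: -87225/434 ≈ -200.98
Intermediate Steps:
L = -1163/434 (L = 52*(-1/28) - 51*1/62 = -13/7 - 51/62 = -1163/434 ≈ -2.6797)
((-2 + T(0)*4) + 77)*L = ((-2 + 0*4) + 77)*(-1163/434) = ((-2 + 0) + 77)*(-1163/434) = (-2 + 77)*(-1163/434) = 75*(-1163/434) = -87225/434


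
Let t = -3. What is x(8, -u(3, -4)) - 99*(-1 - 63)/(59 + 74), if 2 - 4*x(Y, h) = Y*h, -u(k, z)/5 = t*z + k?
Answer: -27095/266 ≈ -101.86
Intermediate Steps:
u(k, z) = -5*k + 15*z (u(k, z) = -5*(-3*z + k) = -5*(k - 3*z) = -5*k + 15*z)
x(Y, h) = ½ - Y*h/4
x(8, -u(3, -4)) - 99*(-1 - 63)/(59 + 74) = (½ - ¼*8*(-(-5*3 + 15*(-4)))) - 99*(-1 - 63)/(59 + 74) = (½ - ¼*8*(-(-15 - 60))) - (-6336)/133 = (½ - ¼*8*(-1*(-75))) - (-6336)/133 = (½ - ¼*8*75) - 99*(-64/133) = (½ - 150) + 6336/133 = -299/2 + 6336/133 = -27095/266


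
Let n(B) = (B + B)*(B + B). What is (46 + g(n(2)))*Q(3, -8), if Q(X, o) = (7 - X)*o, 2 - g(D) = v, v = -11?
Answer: -1888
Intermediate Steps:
n(B) = 4*B² (n(B) = (2*B)*(2*B) = 4*B²)
g(D) = 13 (g(D) = 2 - 1*(-11) = 2 + 11 = 13)
Q(X, o) = o*(7 - X)
(46 + g(n(2)))*Q(3, -8) = (46 + 13)*(-8*(7 - 1*3)) = 59*(-8*(7 - 3)) = 59*(-8*4) = 59*(-32) = -1888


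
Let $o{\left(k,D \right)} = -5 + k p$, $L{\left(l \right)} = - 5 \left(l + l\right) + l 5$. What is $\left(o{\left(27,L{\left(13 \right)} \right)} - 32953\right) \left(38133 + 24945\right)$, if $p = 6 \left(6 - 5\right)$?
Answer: $-2068706088$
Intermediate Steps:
$p = 6$ ($p = 6 \cdot 1 = 6$)
$L{\left(l \right)} = - 5 l$ ($L{\left(l \right)} = - 5 \cdot 2 l + 5 l = - 10 l + 5 l = - 5 l$)
$o{\left(k,D \right)} = -5 + 6 k$ ($o{\left(k,D \right)} = -5 + k 6 = -5 + 6 k$)
$\left(o{\left(27,L{\left(13 \right)} \right)} - 32953\right) \left(38133 + 24945\right) = \left(\left(-5 + 6 \cdot 27\right) - 32953\right) \left(38133 + 24945\right) = \left(\left(-5 + 162\right) - 32953\right) 63078 = \left(157 - 32953\right) 63078 = \left(-32796\right) 63078 = -2068706088$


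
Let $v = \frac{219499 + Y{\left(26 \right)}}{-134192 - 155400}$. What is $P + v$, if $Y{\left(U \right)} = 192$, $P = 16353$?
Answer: $\frac{4735478285}{289592} \approx 16352.0$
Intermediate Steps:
$v = - \frac{219691}{289592}$ ($v = \frac{219499 + 192}{-134192 - 155400} = \frac{219691}{-289592} = 219691 \left(- \frac{1}{289592}\right) = - \frac{219691}{289592} \approx -0.75862$)
$P + v = 16353 - \frac{219691}{289592} = \frac{4735478285}{289592}$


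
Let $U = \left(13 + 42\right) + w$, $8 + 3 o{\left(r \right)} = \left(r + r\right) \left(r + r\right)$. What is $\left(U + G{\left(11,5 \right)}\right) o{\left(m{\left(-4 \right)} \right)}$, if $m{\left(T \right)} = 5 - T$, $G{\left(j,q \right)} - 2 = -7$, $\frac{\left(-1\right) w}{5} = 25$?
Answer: $-7900$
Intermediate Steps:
$w = -125$ ($w = \left(-5\right) 25 = -125$)
$G{\left(j,q \right)} = -5$ ($G{\left(j,q \right)} = 2 - 7 = -5$)
$o{\left(r \right)} = - \frac{8}{3} + \frac{4 r^{2}}{3}$ ($o{\left(r \right)} = - \frac{8}{3} + \frac{\left(r + r\right) \left(r + r\right)}{3} = - \frac{8}{3} + \frac{2 r 2 r}{3} = - \frac{8}{3} + \frac{4 r^{2}}{3}$)
$U = -70$ ($U = \left(13 + 42\right) - 125 = 55 - 125 = -70$)
$\left(U + G{\left(11,5 \right)}\right) o{\left(m{\left(-4 \right)} \right)} = \left(-70 - 5\right) \left(- \frac{8}{3} + \frac{4 \left(5 - -4\right)^{2}}{3}\right) = - 75 \left(- \frac{8}{3} + \frac{4 \left(5 + 4\right)^{2}}{3}\right) = - 75 \left(- \frac{8}{3} + \frac{4 \cdot 9^{2}}{3}\right) = - 75 \left(- \frac{8}{3} + \frac{4}{3} \cdot 81\right) = - 75 \left(- \frac{8}{3} + 108\right) = \left(-75\right) \frac{316}{3} = -7900$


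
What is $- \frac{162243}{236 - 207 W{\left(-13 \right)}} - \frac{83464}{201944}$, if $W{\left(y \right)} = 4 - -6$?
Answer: $\frac{4076365927}{46295662} \approx 88.051$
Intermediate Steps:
$W{\left(y \right)} = 10$ ($W{\left(y \right)} = 4 + 6 = 10$)
$- \frac{162243}{236 - 207 W{\left(-13 \right)}} - \frac{83464}{201944} = - \frac{162243}{236 - 2070} - \frac{83464}{201944} = - \frac{162243}{236 - 2070} - \frac{10433}{25243} = - \frac{162243}{-1834} - \frac{10433}{25243} = \left(-162243\right) \left(- \frac{1}{1834}\right) - \frac{10433}{25243} = \frac{162243}{1834} - \frac{10433}{25243} = \frac{4076365927}{46295662}$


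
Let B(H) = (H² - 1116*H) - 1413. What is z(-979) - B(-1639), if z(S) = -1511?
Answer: -4515543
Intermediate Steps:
B(H) = -1413 + H² - 1116*H
z(-979) - B(-1639) = -1511 - (-1413 + (-1639)² - 1116*(-1639)) = -1511 - (-1413 + 2686321 + 1829124) = -1511 - 1*4514032 = -1511 - 4514032 = -4515543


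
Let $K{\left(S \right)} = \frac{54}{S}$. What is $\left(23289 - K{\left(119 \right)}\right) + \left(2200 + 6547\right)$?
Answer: $\frac{3812230}{119} \approx 32036.0$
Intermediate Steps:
$\left(23289 - K{\left(119 \right)}\right) + \left(2200 + 6547\right) = \left(23289 - \frac{54}{119}\right) + \left(2200 + 6547\right) = \left(23289 - 54 \cdot \frac{1}{119}\right) + 8747 = \left(23289 - \frac{54}{119}\right) + 8747 = \frac{2771337}{119} + 8747 = \frac{3812230}{119}$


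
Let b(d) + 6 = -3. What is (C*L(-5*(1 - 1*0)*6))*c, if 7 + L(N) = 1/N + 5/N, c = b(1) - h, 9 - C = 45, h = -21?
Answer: 15552/5 ≈ 3110.4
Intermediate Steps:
b(d) = -9 (b(d) = -6 - 3 = -9)
C = -36 (C = 9 - 1*45 = 9 - 45 = -36)
c = 12 (c = -9 - 1*(-21) = -9 + 21 = 12)
L(N) = -7 + 6/N (L(N) = -7 + (1/N + 5/N) = -7 + 6/N)
(C*L(-5*(1 - 1*0)*6))*c = -36*(-7 + 6/((-5*(1 - 1*0)*6)))*12 = -36*(-7 + 6/((-5*(1 + 0)*6)))*12 = -36*(-7 + 6/((-5*1*6)))*12 = -36*(-7 + 6/((-5*6)))*12 = -36*(-7 + 6/(-30))*12 = -36*(-7 + 6*(-1/30))*12 = -36*(-7 - ⅕)*12 = -36*(-36/5)*12 = (1296/5)*12 = 15552/5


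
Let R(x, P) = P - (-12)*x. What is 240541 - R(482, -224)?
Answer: 234981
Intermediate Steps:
R(x, P) = P + 12*x
240541 - R(482, -224) = 240541 - (-224 + 12*482) = 240541 - (-224 + 5784) = 240541 - 1*5560 = 240541 - 5560 = 234981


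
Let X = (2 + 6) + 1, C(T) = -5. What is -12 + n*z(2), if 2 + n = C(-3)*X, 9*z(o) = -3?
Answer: 11/3 ≈ 3.6667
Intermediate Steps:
X = 9 (X = 8 + 1 = 9)
z(o) = -⅓ (z(o) = (⅑)*(-3) = -⅓)
n = -47 (n = -2 - 5*9 = -2 - 45 = -47)
-12 + n*z(2) = -12 - 47*(-⅓) = -12 + 47/3 = 11/3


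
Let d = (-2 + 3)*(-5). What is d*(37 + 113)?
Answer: -750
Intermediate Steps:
d = -5 (d = 1*(-5) = -5)
d*(37 + 113) = -5*(37 + 113) = -5*150 = -750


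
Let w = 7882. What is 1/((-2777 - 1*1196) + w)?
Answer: 1/3909 ≈ 0.00025582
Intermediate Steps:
1/((-2777 - 1*1196) + w) = 1/((-2777 - 1*1196) + 7882) = 1/((-2777 - 1196) + 7882) = 1/(-3973 + 7882) = 1/3909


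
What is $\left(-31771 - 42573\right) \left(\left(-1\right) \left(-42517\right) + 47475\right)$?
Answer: $-6690365248$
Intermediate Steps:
$\left(-31771 - 42573\right) \left(\left(-1\right) \left(-42517\right) + 47475\right) = - 74344 \left(42517 + 47475\right) = \left(-74344\right) 89992 = -6690365248$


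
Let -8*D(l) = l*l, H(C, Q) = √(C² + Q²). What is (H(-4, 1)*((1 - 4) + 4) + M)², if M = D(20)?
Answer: (50 - √17)² ≈ 2104.7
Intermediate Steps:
D(l) = -l²/8 (D(l) = -l*l/8 = -l²/8)
M = -50 (M = -⅛*20² = -⅛*400 = -50)
(H(-4, 1)*((1 - 4) + 4) + M)² = (√((-4)² + 1²)*((1 - 4) + 4) - 50)² = (√(16 + 1)*(-3 + 4) - 50)² = (√17*1 - 50)² = (√17 - 50)² = (-50 + √17)²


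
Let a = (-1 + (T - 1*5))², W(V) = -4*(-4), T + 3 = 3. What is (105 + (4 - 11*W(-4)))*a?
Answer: -2412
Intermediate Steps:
T = 0 (T = -3 + 3 = 0)
W(V) = 16
a = 36 (a = (-1 + (0 - 1*5))² = (-1 + (0 - 5))² = (-1 - 5)² = (-6)² = 36)
(105 + (4 - 11*W(-4)))*a = (105 + (4 - 11*16))*36 = (105 + (4 - 176))*36 = (105 - 172)*36 = -67*36 = -2412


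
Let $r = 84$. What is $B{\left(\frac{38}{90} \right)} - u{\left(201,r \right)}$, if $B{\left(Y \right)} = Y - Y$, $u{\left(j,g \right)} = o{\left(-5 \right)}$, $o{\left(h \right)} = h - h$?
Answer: $0$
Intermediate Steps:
$o{\left(h \right)} = 0$
$u{\left(j,g \right)} = 0$
$B{\left(Y \right)} = 0$
$B{\left(\frac{38}{90} \right)} - u{\left(201,r \right)} = 0 - 0 = 0 + 0 = 0$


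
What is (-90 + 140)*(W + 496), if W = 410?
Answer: 45300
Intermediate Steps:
(-90 + 140)*(W + 496) = (-90 + 140)*(410 + 496) = 50*906 = 45300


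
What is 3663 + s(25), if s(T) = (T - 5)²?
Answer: 4063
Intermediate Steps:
s(T) = (-5 + T)²
3663 + s(25) = 3663 + (-5 + 25)² = 3663 + 20² = 3663 + 400 = 4063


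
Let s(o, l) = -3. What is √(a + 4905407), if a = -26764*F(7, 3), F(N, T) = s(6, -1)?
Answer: √4985699 ≈ 2232.9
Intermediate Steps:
F(N, T) = -3
a = 80292 (a = -26764*(-3) = 80292)
√(a + 4905407) = √(80292 + 4905407) = √4985699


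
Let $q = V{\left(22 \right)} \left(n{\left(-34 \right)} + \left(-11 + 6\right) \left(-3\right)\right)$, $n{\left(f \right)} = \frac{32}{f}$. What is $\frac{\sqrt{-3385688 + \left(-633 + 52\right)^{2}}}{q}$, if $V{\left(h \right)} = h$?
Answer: $\frac{17 i \sqrt{3048127}}{5258} \approx 5.6448 i$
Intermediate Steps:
$q = \frac{5258}{17}$ ($q = 22 \left(\frac{32}{-34} + \left(-11 + 6\right) \left(-3\right)\right) = 22 \left(32 \left(- \frac{1}{34}\right) - -15\right) = 22 \left(- \frac{16}{17} + 15\right) = 22 \cdot \frac{239}{17} = \frac{5258}{17} \approx 309.29$)
$\frac{\sqrt{-3385688 + \left(-633 + 52\right)^{2}}}{q} = \frac{\sqrt{-3385688 + \left(-633 + 52\right)^{2}}}{\frac{5258}{17}} = \sqrt{-3385688 + \left(-581\right)^{2}} \cdot \frac{17}{5258} = \sqrt{-3385688 + 337561} \cdot \frac{17}{5258} = \sqrt{-3048127} \cdot \frac{17}{5258} = i \sqrt{3048127} \cdot \frac{17}{5258} = \frac{17 i \sqrt{3048127}}{5258}$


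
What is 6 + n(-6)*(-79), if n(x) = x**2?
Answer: -2838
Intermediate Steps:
6 + n(-6)*(-79) = 6 + (-6)**2*(-79) = 6 + 36*(-79) = 6 - 2844 = -2838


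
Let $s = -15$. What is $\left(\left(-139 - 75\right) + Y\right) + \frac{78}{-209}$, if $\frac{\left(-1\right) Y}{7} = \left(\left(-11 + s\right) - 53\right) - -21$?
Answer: $\frac{40050}{209} \approx 191.63$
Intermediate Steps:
$Y = 406$ ($Y = - 7 \left(\left(\left(-11 - 15\right) - 53\right) - -21\right) = - 7 \left(\left(-26 - 53\right) + 21\right) = - 7 \left(-79 + 21\right) = \left(-7\right) \left(-58\right) = 406$)
$\left(\left(-139 - 75\right) + Y\right) + \frac{78}{-209} = \left(\left(-139 - 75\right) + 406\right) + \frac{78}{-209} = \left(\left(-139 - 75\right) + 406\right) + 78 \left(- \frac{1}{209}\right) = \left(-214 + 406\right) - \frac{78}{209} = 192 - \frac{78}{209} = \frac{40050}{209}$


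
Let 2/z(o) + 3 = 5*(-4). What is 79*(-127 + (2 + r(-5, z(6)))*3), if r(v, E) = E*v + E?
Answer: -217961/23 ≈ -9476.6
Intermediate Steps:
z(o) = -2/23 (z(o) = 2/(-3 + 5*(-4)) = 2/(-3 - 20) = 2/(-23) = 2*(-1/23) = -2/23)
r(v, E) = E + E*v
79*(-127 + (2 + r(-5, z(6)))*3) = 79*(-127 + (2 - 2*(1 - 5)/23)*3) = 79*(-127 + (2 - 2/23*(-4))*3) = 79*(-127 + (2 + 8/23)*3) = 79*(-127 + (54/23)*3) = 79*(-127 + 162/23) = 79*(-2759/23) = -217961/23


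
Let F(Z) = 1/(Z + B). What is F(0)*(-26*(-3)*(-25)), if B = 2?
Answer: -975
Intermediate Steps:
F(Z) = 1/(2 + Z) (F(Z) = 1/(Z + 2) = 1/(2 + Z))
F(0)*(-26*(-3)*(-25)) = (-26*(-3)*(-25))/(2 + 0) = (78*(-25))/2 = (½)*(-1950) = -975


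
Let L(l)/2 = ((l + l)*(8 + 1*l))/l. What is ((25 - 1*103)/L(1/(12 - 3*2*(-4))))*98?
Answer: -68796/289 ≈ -238.05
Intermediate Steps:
L(l) = 32 + 4*l (L(l) = 2*(((l + l)*(8 + 1*l))/l) = 2*(((2*l)*(8 + l))/l) = 2*((2*l*(8 + l))/l) = 2*(16 + 2*l) = 32 + 4*l)
((25 - 1*103)/L(1/(12 - 3*2*(-4))))*98 = ((25 - 1*103)/(32 + 4/(12 - 3*2*(-4))))*98 = ((25 - 103)/(32 + 4/(12 - 6*(-4))))*98 = (-78/(32 + 4/(12 + 24)))*98 = (-78/(32 + 4/36))*98 = (-78/(32 + 4*(1/36)))*98 = (-78/(32 + ⅑))*98 = (-78/(289/9))*98 = ((9/289)*(-78))*98 = -702/289*98 = -68796/289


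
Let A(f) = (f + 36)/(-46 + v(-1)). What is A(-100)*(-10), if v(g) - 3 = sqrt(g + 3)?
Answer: -27520/1847 - 640*sqrt(2)/1847 ≈ -15.390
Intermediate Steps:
v(g) = 3 + sqrt(3 + g) (v(g) = 3 + sqrt(g + 3) = 3 + sqrt(3 + g))
A(f) = (36 + f)/(-43 + sqrt(2)) (A(f) = (f + 36)/(-46 + (3 + sqrt(3 - 1))) = (36 + f)/(-46 + (3 + sqrt(2))) = (36 + f)/(-43 + sqrt(2)))
A(-100)*(-10) = -(36 - 100)/(43 - sqrt(2))*(-10) = -1*(-64)/(43 - sqrt(2))*(-10) = (64/(43 - sqrt(2)))*(-10) = -640/(43 - sqrt(2))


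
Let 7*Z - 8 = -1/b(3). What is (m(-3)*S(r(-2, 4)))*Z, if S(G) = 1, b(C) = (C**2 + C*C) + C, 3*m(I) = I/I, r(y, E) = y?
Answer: 167/441 ≈ 0.37868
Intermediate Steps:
m(I) = 1/3 (m(I) = (I/I)/3 = (1/3)*1 = 1/3)
b(C) = C + 2*C**2 (b(C) = (C**2 + C**2) + C = 2*C**2 + C = C + 2*C**2)
Z = 167/147 (Z = 8/7 + (-1/(3*(1 + 2*3)))/7 = 8/7 + (-1/(3*(1 + 6)))/7 = 8/7 + (-1/(3*7))/7 = 8/7 + (-1/21)/7 = 8/7 + (-1*1/21)/7 = 8/7 + (1/7)*(-1/21) = 8/7 - 1/147 = 167/147 ≈ 1.1361)
(m(-3)*S(r(-2, 4)))*Z = ((1/3)*1)*(167/147) = (1/3)*(167/147) = 167/441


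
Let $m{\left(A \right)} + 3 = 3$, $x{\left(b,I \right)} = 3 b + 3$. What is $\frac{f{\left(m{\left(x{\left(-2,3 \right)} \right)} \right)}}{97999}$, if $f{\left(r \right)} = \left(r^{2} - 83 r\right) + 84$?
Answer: $\frac{84}{97999} \approx 0.00085715$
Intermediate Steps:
$x{\left(b,I \right)} = 3 + 3 b$
$m{\left(A \right)} = 0$ ($m{\left(A \right)} = -3 + 3 = 0$)
$f{\left(r \right)} = 84 + r^{2} - 83 r$
$\frac{f{\left(m{\left(x{\left(-2,3 \right)} \right)} \right)}}{97999} = \frac{84 + 0^{2} - 0}{97999} = \left(84 + 0 + 0\right) \frac{1}{97999} = 84 \cdot \frac{1}{97999} = \frac{84}{97999}$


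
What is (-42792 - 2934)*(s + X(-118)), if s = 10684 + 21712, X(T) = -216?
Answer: -1471462680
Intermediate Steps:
s = 32396
(-42792 - 2934)*(s + X(-118)) = (-42792 - 2934)*(32396 - 216) = -45726*32180 = -1471462680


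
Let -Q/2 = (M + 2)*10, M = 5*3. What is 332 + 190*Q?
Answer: -64268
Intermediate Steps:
M = 15
Q = -340 (Q = -2*(15 + 2)*10 = -34*10 = -2*170 = -340)
332 + 190*Q = 332 + 190*(-340) = 332 - 64600 = -64268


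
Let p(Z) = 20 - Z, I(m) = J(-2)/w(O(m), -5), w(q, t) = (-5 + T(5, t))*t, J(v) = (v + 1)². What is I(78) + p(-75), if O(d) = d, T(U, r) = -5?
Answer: 4751/50 ≈ 95.020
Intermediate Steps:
J(v) = (1 + v)²
w(q, t) = -10*t (w(q, t) = (-5 - 5)*t = -10*t)
I(m) = 1/50 (I(m) = (1 - 2)²/((-10*(-5))) = (-1)²/50 = 1*(1/50) = 1/50)
I(78) + p(-75) = 1/50 + (20 - 1*(-75)) = 1/50 + (20 + 75) = 1/50 + 95 = 4751/50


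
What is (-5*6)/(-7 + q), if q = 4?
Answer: 10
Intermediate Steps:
(-5*6)/(-7 + q) = (-5*6)/(-7 + 4) = -30/(-3) = -30*(-⅓) = 10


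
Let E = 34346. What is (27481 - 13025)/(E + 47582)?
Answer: 1807/10241 ≈ 0.17645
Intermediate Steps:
(27481 - 13025)/(E + 47582) = (27481 - 13025)/(34346 + 47582) = 14456/81928 = 14456*(1/81928) = 1807/10241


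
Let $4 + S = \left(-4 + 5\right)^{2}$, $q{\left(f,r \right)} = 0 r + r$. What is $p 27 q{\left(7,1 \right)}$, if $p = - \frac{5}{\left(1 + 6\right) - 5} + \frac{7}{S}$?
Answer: $- \frac{261}{2} \approx -130.5$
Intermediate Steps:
$q{\left(f,r \right)} = r$ ($q{\left(f,r \right)} = 0 + r = r$)
$S = -3$ ($S = -4 + \left(-4 + 5\right)^{2} = -4 + 1^{2} = -4 + 1 = -3$)
$p = - \frac{29}{6}$ ($p = - \frac{5}{\left(1 + 6\right) - 5} + \frac{7}{-3} = - \frac{5}{7 - 5} + 7 \left(- \frac{1}{3}\right) = - \frac{5}{2} - \frac{7}{3} = - \frac{29}{6} \approx -4.8333$)
$p 27 q{\left(7,1 \right)} = \left(- \frac{29}{6}\right) 27 \cdot 1 = \left(- \frac{261}{2}\right) 1 = - \frac{261}{2}$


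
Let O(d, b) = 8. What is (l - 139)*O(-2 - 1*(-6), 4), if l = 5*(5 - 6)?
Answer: -1152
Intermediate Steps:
l = -5 (l = 5*(-1) = -5)
(l - 139)*O(-2 - 1*(-6), 4) = (-5 - 139)*8 = -144*8 = -1152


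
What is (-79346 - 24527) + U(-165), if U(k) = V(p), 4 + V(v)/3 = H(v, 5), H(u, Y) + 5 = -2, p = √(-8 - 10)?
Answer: -103906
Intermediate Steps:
p = 3*I*√2 (p = √(-18) = 3*I*√2 ≈ 4.2426*I)
H(u, Y) = -7 (H(u, Y) = -5 - 2 = -7)
V(v) = -33 (V(v) = -12 + 3*(-7) = -12 - 21 = -33)
U(k) = -33
(-79346 - 24527) + U(-165) = (-79346 - 24527) - 33 = -103873 - 33 = -103906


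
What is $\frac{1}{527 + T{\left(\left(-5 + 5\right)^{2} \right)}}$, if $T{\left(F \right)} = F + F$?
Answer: $\frac{1}{527} \approx 0.0018975$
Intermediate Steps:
$T{\left(F \right)} = 2 F$
$\frac{1}{527 + T{\left(\left(-5 + 5\right)^{2} \right)}} = \frac{1}{527 + 2 \left(-5 + 5\right)^{2}} = \frac{1}{527 + 2 \cdot 0^{2}} = \frac{1}{527 + 2 \cdot 0} = \frac{1}{527 + 0} = \frac{1}{527}$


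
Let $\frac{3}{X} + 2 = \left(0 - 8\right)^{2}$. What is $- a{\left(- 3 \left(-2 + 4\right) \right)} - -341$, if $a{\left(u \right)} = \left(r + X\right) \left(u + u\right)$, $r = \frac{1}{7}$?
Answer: $\frac{74495}{217} \approx 343.29$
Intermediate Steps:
$r = \frac{1}{7} \approx 0.14286$
$X = \frac{3}{62}$ ($X = \frac{3}{-2 + \left(0 - 8\right)^{2}} = \frac{3}{-2 + \left(-8\right)^{2}} = \frac{3}{-2 + 64} = \frac{3}{62} \approx 0.048387$)
$a{\left(u \right)} = \frac{83 u}{217}$ ($a{\left(u \right)} = \left(\frac{1}{7} + \frac{3}{62}\right) \left(u + u\right) = \frac{83 \cdot 2 u}{434} = \frac{83 u}{217}$)
$- a{\left(- 3 \left(-2 + 4\right) \right)} - -341 = - \frac{83 \left(- 3 \left(-2 + 4\right)\right)}{217} - -341 = - \frac{83 \left(\left(-3\right) 2\right)}{217} + 341 = - \frac{83 \left(-6\right)}{217} + 341 = \left(-1\right) \left(- \frac{498}{217}\right) + 341 = \frac{498}{217} + 341 = \frac{74495}{217}$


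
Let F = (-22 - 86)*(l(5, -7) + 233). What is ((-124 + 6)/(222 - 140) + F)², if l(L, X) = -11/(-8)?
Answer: 4308709002049/6724 ≈ 6.4080e+8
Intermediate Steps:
l(L, X) = 11/8 (l(L, X) = -11*(-⅛) = 11/8)
F = -50625/2 (F = (-22 - 86)*(11/8 + 233) = -108*1875/8 = -50625/2 ≈ -25313.)
((-124 + 6)/(222 - 140) + F)² = ((-124 + 6)/(222 - 140) - 50625/2)² = (-118/82 - 50625/2)² = (-118*1/82 - 50625/2)² = (-59/41 - 50625/2)² = (-2075743/82)² = 4308709002049/6724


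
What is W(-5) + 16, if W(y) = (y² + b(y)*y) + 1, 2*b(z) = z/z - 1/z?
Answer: 39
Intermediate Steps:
b(z) = ½ - 1/(2*z) (b(z) = (z/z - 1/z)/2 = (1 - 1/z)/2 = ½ - 1/(2*z))
W(y) = ½ + y² + y/2 (W(y) = (y² + ((-1 + y)/(2*y))*y) + 1 = (y² + (-½ + y/2)) + 1 = (-½ + y² + y/2) + 1 = ½ + y² + y/2)
W(-5) + 16 = (½ + (-5)² + (½)*(-5)) + 16 = (½ + 25 - 5/2) + 16 = 23 + 16 = 39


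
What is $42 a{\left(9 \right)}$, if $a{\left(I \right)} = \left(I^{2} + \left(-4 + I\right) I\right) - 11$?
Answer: $4830$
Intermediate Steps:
$a{\left(I \right)} = -11 + I^{2} + I \left(-4 + I\right)$ ($a{\left(I \right)} = \left(I^{2} + I \left(-4 + I\right)\right) - 11 = -11 + I^{2} + I \left(-4 + I\right)$)
$42 a{\left(9 \right)} = 42 \left(-11 - 36 + 2 \cdot 9^{2}\right) = 42 \left(-11 - 36 + 2 \cdot 81\right) = 42 \left(-11 - 36 + 162\right) = 42 \cdot 115 = 4830$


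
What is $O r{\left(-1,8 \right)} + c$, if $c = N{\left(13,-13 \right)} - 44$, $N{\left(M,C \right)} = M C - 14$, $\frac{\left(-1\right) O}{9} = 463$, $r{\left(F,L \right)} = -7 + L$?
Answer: $-4394$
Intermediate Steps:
$O = -4167$ ($O = \left(-9\right) 463 = -4167$)
$N{\left(M,C \right)} = -14 + C M$ ($N{\left(M,C \right)} = C M - 14 = -14 + C M$)
$c = -227$ ($c = \left(-14 - 169\right) - 44 = -183 - 44 = -227$)
$O r{\left(-1,8 \right)} + c = - 4167 \left(-7 + 8\right) - 227 = \left(-4167\right) 1 - 227 = -4167 - 227 = -4394$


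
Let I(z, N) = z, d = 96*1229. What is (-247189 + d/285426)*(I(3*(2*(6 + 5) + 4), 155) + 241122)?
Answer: -945424263702000/15857 ≈ -5.9622e+10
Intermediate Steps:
d = 117984
(-247189 + d/285426)*(I(3*(2*(6 + 5) + 4), 155) + 241122) = (-247189 + 117984/285426)*(3*(2*(6 + 5) + 4) + 241122) = (-247189 + 117984*(1/285426))*(3*(2*11 + 4) + 241122) = (-247189 + 19664/47571)*(3*(22 + 4) + 241122) = -11759008255*(3*26 + 241122)/47571 = -11759008255*(78 + 241122)/47571 = -11759008255/47571*241200 = -945424263702000/15857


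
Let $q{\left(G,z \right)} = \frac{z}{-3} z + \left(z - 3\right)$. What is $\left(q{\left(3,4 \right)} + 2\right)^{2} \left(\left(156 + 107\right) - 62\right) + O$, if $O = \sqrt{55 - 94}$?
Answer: $\frac{3283}{3} + i \sqrt{39} \approx 1094.3 + 6.245 i$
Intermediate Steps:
$O = i \sqrt{39}$ ($O = \sqrt{-39} = i \sqrt{39} \approx 6.245 i$)
$q{\left(G,z \right)} = -3 + z - \frac{z^{2}}{3}$ ($q{\left(G,z \right)} = z \left(- \frac{1}{3}\right) z + \left(-3 + z\right) = - \frac{z}{3} z + \left(-3 + z\right) = - \frac{z^{2}}{3} + \left(-3 + z\right) = -3 + z - \frac{z^{2}}{3}$)
$\left(q{\left(3,4 \right)} + 2\right)^{2} \left(\left(156 + 107\right) - 62\right) + O = \left(\left(-3 + 4 - \frac{4^{2}}{3}\right) + 2\right)^{2} \left(\left(156 + 107\right) - 62\right) + i \sqrt{39} = \left(\left(-3 + 4 - \frac{16}{3}\right) + 2\right)^{2} \left(263 - 62\right) + i \sqrt{39} = \left(\left(-3 + 4 - \frac{16}{3}\right) + 2\right)^{2} \cdot 201 + i \sqrt{39} = \left(- \frac{13}{3} + 2\right)^{2} \cdot 201 + i \sqrt{39} = \left(- \frac{7}{3}\right)^{2} \cdot 201 + i \sqrt{39} = \frac{49}{9} \cdot 201 + i \sqrt{39} = \frac{3283}{3} + i \sqrt{39}$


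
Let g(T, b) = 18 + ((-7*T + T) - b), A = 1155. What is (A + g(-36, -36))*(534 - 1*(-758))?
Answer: 1841100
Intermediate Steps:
g(T, b) = 18 - b - 6*T (g(T, b) = 18 + (-6*T - b) = 18 + (-b - 6*T) = 18 - b - 6*T)
(A + g(-36, -36))*(534 - 1*(-758)) = (1155 + (18 - 1*(-36) - 6*(-36)))*(534 - 1*(-758)) = (1155 + (18 + 36 + 216))*(534 + 758) = (1155 + 270)*1292 = 1425*1292 = 1841100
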